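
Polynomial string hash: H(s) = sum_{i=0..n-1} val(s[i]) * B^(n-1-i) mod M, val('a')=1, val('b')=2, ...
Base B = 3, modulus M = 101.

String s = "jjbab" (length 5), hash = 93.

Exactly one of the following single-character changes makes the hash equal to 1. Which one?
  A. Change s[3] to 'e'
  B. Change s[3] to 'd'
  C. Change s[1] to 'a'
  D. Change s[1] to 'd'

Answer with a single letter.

Answer: B

Derivation:
Option A: s[3]='a'->'e', delta=(5-1)*3^1 mod 101 = 12, hash=93+12 mod 101 = 4
Option B: s[3]='a'->'d', delta=(4-1)*3^1 mod 101 = 9, hash=93+9 mod 101 = 1 <-- target
Option C: s[1]='j'->'a', delta=(1-10)*3^3 mod 101 = 60, hash=93+60 mod 101 = 52
Option D: s[1]='j'->'d', delta=(4-10)*3^3 mod 101 = 40, hash=93+40 mod 101 = 32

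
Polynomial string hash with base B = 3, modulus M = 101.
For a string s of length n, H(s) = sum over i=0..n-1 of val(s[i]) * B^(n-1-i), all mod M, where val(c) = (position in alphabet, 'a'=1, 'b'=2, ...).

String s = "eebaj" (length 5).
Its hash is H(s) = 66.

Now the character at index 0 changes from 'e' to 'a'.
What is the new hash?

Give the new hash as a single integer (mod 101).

Answer: 45

Derivation:
val('e') = 5, val('a') = 1
Position k = 0, exponent = n-1-k = 4
B^4 mod M = 3^4 mod 101 = 81
Delta = (1 - 5) * 81 mod 101 = 80
New hash = (66 + 80) mod 101 = 45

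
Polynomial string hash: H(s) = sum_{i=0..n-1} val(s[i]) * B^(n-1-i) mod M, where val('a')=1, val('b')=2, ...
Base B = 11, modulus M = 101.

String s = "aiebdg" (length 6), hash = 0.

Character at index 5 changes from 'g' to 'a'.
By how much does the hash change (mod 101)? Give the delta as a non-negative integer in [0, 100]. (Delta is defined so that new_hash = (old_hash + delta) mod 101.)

Delta formula: (val(new) - val(old)) * B^(n-1-k) mod M
  val('a') - val('g') = 1 - 7 = -6
  B^(n-1-k) = 11^0 mod 101 = 1
  Delta = -6 * 1 mod 101 = 95

Answer: 95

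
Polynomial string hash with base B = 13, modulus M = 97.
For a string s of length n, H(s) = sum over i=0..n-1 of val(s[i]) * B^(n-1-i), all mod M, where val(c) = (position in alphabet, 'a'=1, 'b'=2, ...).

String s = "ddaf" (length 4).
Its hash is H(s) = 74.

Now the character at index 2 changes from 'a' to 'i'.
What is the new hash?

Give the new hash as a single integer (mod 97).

val('a') = 1, val('i') = 9
Position k = 2, exponent = n-1-k = 1
B^1 mod M = 13^1 mod 97 = 13
Delta = (9 - 1) * 13 mod 97 = 7
New hash = (74 + 7) mod 97 = 81

Answer: 81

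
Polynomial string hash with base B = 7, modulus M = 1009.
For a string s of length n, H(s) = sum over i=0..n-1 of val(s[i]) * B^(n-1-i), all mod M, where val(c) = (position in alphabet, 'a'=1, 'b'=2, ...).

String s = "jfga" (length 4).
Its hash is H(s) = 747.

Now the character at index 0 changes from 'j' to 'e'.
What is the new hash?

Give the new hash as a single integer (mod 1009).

val('j') = 10, val('e') = 5
Position k = 0, exponent = n-1-k = 3
B^3 mod M = 7^3 mod 1009 = 343
Delta = (5 - 10) * 343 mod 1009 = 303
New hash = (747 + 303) mod 1009 = 41

Answer: 41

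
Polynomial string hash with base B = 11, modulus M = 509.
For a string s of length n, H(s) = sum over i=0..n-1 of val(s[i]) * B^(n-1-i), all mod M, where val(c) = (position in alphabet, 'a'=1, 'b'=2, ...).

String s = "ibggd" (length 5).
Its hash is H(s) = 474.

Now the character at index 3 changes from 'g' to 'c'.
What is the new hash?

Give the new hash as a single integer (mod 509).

val('g') = 7, val('c') = 3
Position k = 3, exponent = n-1-k = 1
B^1 mod M = 11^1 mod 509 = 11
Delta = (3 - 7) * 11 mod 509 = 465
New hash = (474 + 465) mod 509 = 430

Answer: 430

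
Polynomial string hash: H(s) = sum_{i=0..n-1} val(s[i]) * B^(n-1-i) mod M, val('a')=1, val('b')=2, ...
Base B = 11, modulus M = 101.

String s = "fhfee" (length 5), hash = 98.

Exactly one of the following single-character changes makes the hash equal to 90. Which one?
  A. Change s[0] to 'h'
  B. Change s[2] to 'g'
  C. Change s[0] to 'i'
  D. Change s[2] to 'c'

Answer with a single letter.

Option A: s[0]='f'->'h', delta=(8-6)*11^4 mod 101 = 93, hash=98+93 mod 101 = 90 <-- target
Option B: s[2]='f'->'g', delta=(7-6)*11^2 mod 101 = 20, hash=98+20 mod 101 = 17
Option C: s[0]='f'->'i', delta=(9-6)*11^4 mod 101 = 89, hash=98+89 mod 101 = 86
Option D: s[2]='f'->'c', delta=(3-6)*11^2 mod 101 = 41, hash=98+41 mod 101 = 38

Answer: A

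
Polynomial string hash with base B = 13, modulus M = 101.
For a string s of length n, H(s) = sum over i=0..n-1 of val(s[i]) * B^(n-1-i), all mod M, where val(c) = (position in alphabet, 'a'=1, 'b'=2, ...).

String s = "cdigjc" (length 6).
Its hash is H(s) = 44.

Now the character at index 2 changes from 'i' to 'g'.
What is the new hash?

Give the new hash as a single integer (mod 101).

Answer: 94

Derivation:
val('i') = 9, val('g') = 7
Position k = 2, exponent = n-1-k = 3
B^3 mod M = 13^3 mod 101 = 76
Delta = (7 - 9) * 76 mod 101 = 50
New hash = (44 + 50) mod 101 = 94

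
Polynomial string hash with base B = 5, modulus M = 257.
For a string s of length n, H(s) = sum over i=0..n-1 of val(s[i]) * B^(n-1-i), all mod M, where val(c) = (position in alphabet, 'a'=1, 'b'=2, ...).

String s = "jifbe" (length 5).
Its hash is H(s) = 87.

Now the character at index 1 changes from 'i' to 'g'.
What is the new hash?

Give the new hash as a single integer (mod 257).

Answer: 94

Derivation:
val('i') = 9, val('g') = 7
Position k = 1, exponent = n-1-k = 3
B^3 mod M = 5^3 mod 257 = 125
Delta = (7 - 9) * 125 mod 257 = 7
New hash = (87 + 7) mod 257 = 94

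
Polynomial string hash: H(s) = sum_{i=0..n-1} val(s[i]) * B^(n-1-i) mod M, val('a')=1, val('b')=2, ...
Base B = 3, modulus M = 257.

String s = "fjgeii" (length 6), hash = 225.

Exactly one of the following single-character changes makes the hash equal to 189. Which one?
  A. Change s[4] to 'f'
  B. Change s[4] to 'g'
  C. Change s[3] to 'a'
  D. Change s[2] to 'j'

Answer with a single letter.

Option A: s[4]='i'->'f', delta=(6-9)*3^1 mod 257 = 248, hash=225+248 mod 257 = 216
Option B: s[4]='i'->'g', delta=(7-9)*3^1 mod 257 = 251, hash=225+251 mod 257 = 219
Option C: s[3]='e'->'a', delta=(1-5)*3^2 mod 257 = 221, hash=225+221 mod 257 = 189 <-- target
Option D: s[2]='g'->'j', delta=(10-7)*3^3 mod 257 = 81, hash=225+81 mod 257 = 49

Answer: C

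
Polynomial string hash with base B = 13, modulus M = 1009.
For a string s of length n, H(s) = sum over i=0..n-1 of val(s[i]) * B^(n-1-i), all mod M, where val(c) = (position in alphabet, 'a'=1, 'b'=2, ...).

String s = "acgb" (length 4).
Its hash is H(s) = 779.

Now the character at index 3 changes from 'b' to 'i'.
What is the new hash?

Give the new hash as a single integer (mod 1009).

Answer: 786

Derivation:
val('b') = 2, val('i') = 9
Position k = 3, exponent = n-1-k = 0
B^0 mod M = 13^0 mod 1009 = 1
Delta = (9 - 2) * 1 mod 1009 = 7
New hash = (779 + 7) mod 1009 = 786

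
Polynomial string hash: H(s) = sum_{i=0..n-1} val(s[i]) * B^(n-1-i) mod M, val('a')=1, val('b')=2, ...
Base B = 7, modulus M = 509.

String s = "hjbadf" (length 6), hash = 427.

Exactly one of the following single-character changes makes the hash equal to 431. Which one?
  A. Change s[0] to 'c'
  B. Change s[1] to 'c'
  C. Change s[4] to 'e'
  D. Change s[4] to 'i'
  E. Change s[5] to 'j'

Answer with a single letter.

Answer: E

Derivation:
Option A: s[0]='h'->'c', delta=(3-8)*7^5 mod 509 = 459, hash=427+459 mod 509 = 377
Option B: s[1]='j'->'c', delta=(3-10)*7^4 mod 509 = 499, hash=427+499 mod 509 = 417
Option C: s[4]='d'->'e', delta=(5-4)*7^1 mod 509 = 7, hash=427+7 mod 509 = 434
Option D: s[4]='d'->'i', delta=(9-4)*7^1 mod 509 = 35, hash=427+35 mod 509 = 462
Option E: s[5]='f'->'j', delta=(10-6)*7^0 mod 509 = 4, hash=427+4 mod 509 = 431 <-- target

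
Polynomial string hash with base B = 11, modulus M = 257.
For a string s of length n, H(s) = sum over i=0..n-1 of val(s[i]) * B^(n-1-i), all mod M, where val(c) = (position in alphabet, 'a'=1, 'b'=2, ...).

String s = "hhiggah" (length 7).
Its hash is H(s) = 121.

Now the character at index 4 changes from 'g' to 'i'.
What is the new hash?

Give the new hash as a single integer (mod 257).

val('g') = 7, val('i') = 9
Position k = 4, exponent = n-1-k = 2
B^2 mod M = 11^2 mod 257 = 121
Delta = (9 - 7) * 121 mod 257 = 242
New hash = (121 + 242) mod 257 = 106

Answer: 106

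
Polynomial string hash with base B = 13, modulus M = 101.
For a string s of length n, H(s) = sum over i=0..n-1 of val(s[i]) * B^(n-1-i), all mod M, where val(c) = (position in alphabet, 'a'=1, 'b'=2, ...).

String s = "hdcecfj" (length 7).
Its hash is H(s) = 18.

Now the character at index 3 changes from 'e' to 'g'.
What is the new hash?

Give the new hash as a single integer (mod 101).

val('e') = 5, val('g') = 7
Position k = 3, exponent = n-1-k = 3
B^3 mod M = 13^3 mod 101 = 76
Delta = (7 - 5) * 76 mod 101 = 51
New hash = (18 + 51) mod 101 = 69

Answer: 69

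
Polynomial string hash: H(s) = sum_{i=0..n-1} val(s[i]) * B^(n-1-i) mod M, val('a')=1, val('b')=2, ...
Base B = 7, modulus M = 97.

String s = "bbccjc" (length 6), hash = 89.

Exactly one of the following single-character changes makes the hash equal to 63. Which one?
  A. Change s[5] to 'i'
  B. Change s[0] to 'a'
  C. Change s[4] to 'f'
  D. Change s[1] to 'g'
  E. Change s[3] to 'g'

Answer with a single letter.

Answer: B

Derivation:
Option A: s[5]='c'->'i', delta=(9-3)*7^0 mod 97 = 6, hash=89+6 mod 97 = 95
Option B: s[0]='b'->'a', delta=(1-2)*7^5 mod 97 = 71, hash=89+71 mod 97 = 63 <-- target
Option C: s[4]='j'->'f', delta=(6-10)*7^1 mod 97 = 69, hash=89+69 mod 97 = 61
Option D: s[1]='b'->'g', delta=(7-2)*7^4 mod 97 = 74, hash=89+74 mod 97 = 66
Option E: s[3]='c'->'g', delta=(7-3)*7^2 mod 97 = 2, hash=89+2 mod 97 = 91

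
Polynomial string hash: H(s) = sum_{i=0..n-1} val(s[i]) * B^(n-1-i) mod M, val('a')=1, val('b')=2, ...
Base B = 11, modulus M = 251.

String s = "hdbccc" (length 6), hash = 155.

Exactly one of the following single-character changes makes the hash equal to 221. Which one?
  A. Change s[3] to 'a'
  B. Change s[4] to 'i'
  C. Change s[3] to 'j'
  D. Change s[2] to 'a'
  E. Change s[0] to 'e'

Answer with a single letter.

Option A: s[3]='c'->'a', delta=(1-3)*11^2 mod 251 = 9, hash=155+9 mod 251 = 164
Option B: s[4]='c'->'i', delta=(9-3)*11^1 mod 251 = 66, hash=155+66 mod 251 = 221 <-- target
Option C: s[3]='c'->'j', delta=(10-3)*11^2 mod 251 = 94, hash=155+94 mod 251 = 249
Option D: s[2]='b'->'a', delta=(1-2)*11^3 mod 251 = 175, hash=155+175 mod 251 = 79
Option E: s[0]='h'->'e', delta=(5-8)*11^5 mod 251 = 22, hash=155+22 mod 251 = 177

Answer: B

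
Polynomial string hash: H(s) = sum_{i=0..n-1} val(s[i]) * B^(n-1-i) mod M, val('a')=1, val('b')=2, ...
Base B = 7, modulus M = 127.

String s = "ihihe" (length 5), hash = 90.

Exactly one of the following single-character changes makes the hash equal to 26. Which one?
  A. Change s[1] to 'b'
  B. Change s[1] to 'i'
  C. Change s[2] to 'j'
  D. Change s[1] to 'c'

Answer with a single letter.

Option A: s[1]='h'->'b', delta=(2-8)*7^3 mod 127 = 101, hash=90+101 mod 127 = 64
Option B: s[1]='h'->'i', delta=(9-8)*7^3 mod 127 = 89, hash=90+89 mod 127 = 52
Option C: s[2]='i'->'j', delta=(10-9)*7^2 mod 127 = 49, hash=90+49 mod 127 = 12
Option D: s[1]='h'->'c', delta=(3-8)*7^3 mod 127 = 63, hash=90+63 mod 127 = 26 <-- target

Answer: D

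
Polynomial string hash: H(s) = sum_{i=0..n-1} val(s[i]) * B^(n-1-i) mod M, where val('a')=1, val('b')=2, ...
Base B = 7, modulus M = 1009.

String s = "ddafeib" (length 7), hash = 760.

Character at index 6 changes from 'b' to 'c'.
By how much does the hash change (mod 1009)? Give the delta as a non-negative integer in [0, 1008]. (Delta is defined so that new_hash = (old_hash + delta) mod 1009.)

Delta formula: (val(new) - val(old)) * B^(n-1-k) mod M
  val('c') - val('b') = 3 - 2 = 1
  B^(n-1-k) = 7^0 mod 1009 = 1
  Delta = 1 * 1 mod 1009 = 1

Answer: 1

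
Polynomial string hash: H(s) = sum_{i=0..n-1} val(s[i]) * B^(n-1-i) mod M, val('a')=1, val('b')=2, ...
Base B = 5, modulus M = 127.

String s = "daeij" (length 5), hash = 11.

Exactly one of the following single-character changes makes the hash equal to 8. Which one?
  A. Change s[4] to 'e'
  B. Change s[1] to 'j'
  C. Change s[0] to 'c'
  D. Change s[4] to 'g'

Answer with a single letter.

Option A: s[4]='j'->'e', delta=(5-10)*5^0 mod 127 = 122, hash=11+122 mod 127 = 6
Option B: s[1]='a'->'j', delta=(10-1)*5^3 mod 127 = 109, hash=11+109 mod 127 = 120
Option C: s[0]='d'->'c', delta=(3-4)*5^4 mod 127 = 10, hash=11+10 mod 127 = 21
Option D: s[4]='j'->'g', delta=(7-10)*5^0 mod 127 = 124, hash=11+124 mod 127 = 8 <-- target

Answer: D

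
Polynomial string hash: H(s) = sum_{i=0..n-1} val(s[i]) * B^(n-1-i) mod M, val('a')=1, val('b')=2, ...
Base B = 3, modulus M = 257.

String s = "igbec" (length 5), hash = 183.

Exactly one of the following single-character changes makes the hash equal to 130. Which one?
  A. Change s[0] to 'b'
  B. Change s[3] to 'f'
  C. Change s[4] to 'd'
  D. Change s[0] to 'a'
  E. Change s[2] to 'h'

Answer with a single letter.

Answer: A

Derivation:
Option A: s[0]='i'->'b', delta=(2-9)*3^4 mod 257 = 204, hash=183+204 mod 257 = 130 <-- target
Option B: s[3]='e'->'f', delta=(6-5)*3^1 mod 257 = 3, hash=183+3 mod 257 = 186
Option C: s[4]='c'->'d', delta=(4-3)*3^0 mod 257 = 1, hash=183+1 mod 257 = 184
Option D: s[0]='i'->'a', delta=(1-9)*3^4 mod 257 = 123, hash=183+123 mod 257 = 49
Option E: s[2]='b'->'h', delta=(8-2)*3^2 mod 257 = 54, hash=183+54 mod 257 = 237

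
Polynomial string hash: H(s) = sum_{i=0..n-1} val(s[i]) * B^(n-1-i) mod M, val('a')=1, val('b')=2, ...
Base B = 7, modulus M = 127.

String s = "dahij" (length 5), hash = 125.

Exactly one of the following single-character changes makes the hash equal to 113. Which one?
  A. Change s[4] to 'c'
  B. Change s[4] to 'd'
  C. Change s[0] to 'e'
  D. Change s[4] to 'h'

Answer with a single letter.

Answer: C

Derivation:
Option A: s[4]='j'->'c', delta=(3-10)*7^0 mod 127 = 120, hash=125+120 mod 127 = 118
Option B: s[4]='j'->'d', delta=(4-10)*7^0 mod 127 = 121, hash=125+121 mod 127 = 119
Option C: s[0]='d'->'e', delta=(5-4)*7^4 mod 127 = 115, hash=125+115 mod 127 = 113 <-- target
Option D: s[4]='j'->'h', delta=(8-10)*7^0 mod 127 = 125, hash=125+125 mod 127 = 123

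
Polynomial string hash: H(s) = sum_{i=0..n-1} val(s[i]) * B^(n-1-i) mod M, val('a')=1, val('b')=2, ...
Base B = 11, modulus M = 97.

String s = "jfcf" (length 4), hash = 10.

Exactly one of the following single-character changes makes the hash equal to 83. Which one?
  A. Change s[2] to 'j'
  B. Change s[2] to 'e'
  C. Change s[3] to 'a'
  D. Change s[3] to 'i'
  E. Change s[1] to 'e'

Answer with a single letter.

Answer: E

Derivation:
Option A: s[2]='c'->'j', delta=(10-3)*11^1 mod 97 = 77, hash=10+77 mod 97 = 87
Option B: s[2]='c'->'e', delta=(5-3)*11^1 mod 97 = 22, hash=10+22 mod 97 = 32
Option C: s[3]='f'->'a', delta=(1-6)*11^0 mod 97 = 92, hash=10+92 mod 97 = 5
Option D: s[3]='f'->'i', delta=(9-6)*11^0 mod 97 = 3, hash=10+3 mod 97 = 13
Option E: s[1]='f'->'e', delta=(5-6)*11^2 mod 97 = 73, hash=10+73 mod 97 = 83 <-- target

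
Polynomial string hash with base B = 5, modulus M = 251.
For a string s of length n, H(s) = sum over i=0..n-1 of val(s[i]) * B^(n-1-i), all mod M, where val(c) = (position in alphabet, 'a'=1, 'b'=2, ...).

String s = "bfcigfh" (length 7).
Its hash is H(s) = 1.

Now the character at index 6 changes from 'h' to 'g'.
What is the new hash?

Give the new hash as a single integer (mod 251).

val('h') = 8, val('g') = 7
Position k = 6, exponent = n-1-k = 0
B^0 mod M = 5^0 mod 251 = 1
Delta = (7 - 8) * 1 mod 251 = 250
New hash = (1 + 250) mod 251 = 0

Answer: 0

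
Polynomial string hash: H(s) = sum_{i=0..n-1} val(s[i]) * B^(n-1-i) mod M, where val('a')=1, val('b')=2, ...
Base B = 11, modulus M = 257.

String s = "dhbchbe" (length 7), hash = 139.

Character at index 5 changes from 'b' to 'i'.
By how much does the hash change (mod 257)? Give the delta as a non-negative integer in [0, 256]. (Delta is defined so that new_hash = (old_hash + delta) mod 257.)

Delta formula: (val(new) - val(old)) * B^(n-1-k) mod M
  val('i') - val('b') = 9 - 2 = 7
  B^(n-1-k) = 11^1 mod 257 = 11
  Delta = 7 * 11 mod 257 = 77

Answer: 77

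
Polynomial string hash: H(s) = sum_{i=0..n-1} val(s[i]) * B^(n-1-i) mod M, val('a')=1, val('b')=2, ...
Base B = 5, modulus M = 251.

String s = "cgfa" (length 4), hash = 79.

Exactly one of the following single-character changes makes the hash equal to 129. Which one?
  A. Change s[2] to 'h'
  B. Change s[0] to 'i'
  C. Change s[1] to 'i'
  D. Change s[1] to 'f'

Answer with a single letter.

Option A: s[2]='f'->'h', delta=(8-6)*5^1 mod 251 = 10, hash=79+10 mod 251 = 89
Option B: s[0]='c'->'i', delta=(9-3)*5^3 mod 251 = 248, hash=79+248 mod 251 = 76
Option C: s[1]='g'->'i', delta=(9-7)*5^2 mod 251 = 50, hash=79+50 mod 251 = 129 <-- target
Option D: s[1]='g'->'f', delta=(6-7)*5^2 mod 251 = 226, hash=79+226 mod 251 = 54

Answer: C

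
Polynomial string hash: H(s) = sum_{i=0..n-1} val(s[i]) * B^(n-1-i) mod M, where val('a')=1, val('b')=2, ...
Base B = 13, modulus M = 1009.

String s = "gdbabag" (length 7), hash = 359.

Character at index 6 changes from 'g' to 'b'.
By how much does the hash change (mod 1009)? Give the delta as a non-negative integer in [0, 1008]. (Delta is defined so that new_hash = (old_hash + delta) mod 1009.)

Answer: 1004

Derivation:
Delta formula: (val(new) - val(old)) * B^(n-1-k) mod M
  val('b') - val('g') = 2 - 7 = -5
  B^(n-1-k) = 13^0 mod 1009 = 1
  Delta = -5 * 1 mod 1009 = 1004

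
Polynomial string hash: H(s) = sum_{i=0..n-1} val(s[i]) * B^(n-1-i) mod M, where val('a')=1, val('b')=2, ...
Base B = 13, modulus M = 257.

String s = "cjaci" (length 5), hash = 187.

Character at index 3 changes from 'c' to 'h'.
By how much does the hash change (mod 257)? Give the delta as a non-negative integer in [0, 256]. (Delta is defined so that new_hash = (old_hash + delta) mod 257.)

Answer: 65

Derivation:
Delta formula: (val(new) - val(old)) * B^(n-1-k) mod M
  val('h') - val('c') = 8 - 3 = 5
  B^(n-1-k) = 13^1 mod 257 = 13
  Delta = 5 * 13 mod 257 = 65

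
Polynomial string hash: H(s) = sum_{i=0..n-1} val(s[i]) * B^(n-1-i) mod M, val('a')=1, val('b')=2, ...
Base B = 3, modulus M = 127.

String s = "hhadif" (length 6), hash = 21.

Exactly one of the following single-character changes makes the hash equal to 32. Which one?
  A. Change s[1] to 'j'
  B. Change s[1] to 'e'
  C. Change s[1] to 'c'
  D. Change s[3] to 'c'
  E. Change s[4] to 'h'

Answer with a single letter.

Answer: B

Derivation:
Option A: s[1]='h'->'j', delta=(10-8)*3^4 mod 127 = 35, hash=21+35 mod 127 = 56
Option B: s[1]='h'->'e', delta=(5-8)*3^4 mod 127 = 11, hash=21+11 mod 127 = 32 <-- target
Option C: s[1]='h'->'c', delta=(3-8)*3^4 mod 127 = 103, hash=21+103 mod 127 = 124
Option D: s[3]='d'->'c', delta=(3-4)*3^2 mod 127 = 118, hash=21+118 mod 127 = 12
Option E: s[4]='i'->'h', delta=(8-9)*3^1 mod 127 = 124, hash=21+124 mod 127 = 18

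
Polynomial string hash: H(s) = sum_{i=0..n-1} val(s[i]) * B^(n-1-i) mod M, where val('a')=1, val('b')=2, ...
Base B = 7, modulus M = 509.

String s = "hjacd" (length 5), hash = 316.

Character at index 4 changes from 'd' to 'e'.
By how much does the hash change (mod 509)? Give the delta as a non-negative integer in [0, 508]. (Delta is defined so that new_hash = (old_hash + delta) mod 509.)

Answer: 1

Derivation:
Delta formula: (val(new) - val(old)) * B^(n-1-k) mod M
  val('e') - val('d') = 5 - 4 = 1
  B^(n-1-k) = 7^0 mod 509 = 1
  Delta = 1 * 1 mod 509 = 1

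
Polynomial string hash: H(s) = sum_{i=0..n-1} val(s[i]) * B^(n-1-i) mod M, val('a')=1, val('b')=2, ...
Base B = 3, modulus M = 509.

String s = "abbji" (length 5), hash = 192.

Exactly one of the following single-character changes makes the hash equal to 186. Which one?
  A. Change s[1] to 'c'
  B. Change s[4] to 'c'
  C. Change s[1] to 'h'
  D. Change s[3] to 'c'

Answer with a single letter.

Answer: B

Derivation:
Option A: s[1]='b'->'c', delta=(3-2)*3^3 mod 509 = 27, hash=192+27 mod 509 = 219
Option B: s[4]='i'->'c', delta=(3-9)*3^0 mod 509 = 503, hash=192+503 mod 509 = 186 <-- target
Option C: s[1]='b'->'h', delta=(8-2)*3^3 mod 509 = 162, hash=192+162 mod 509 = 354
Option D: s[3]='j'->'c', delta=(3-10)*3^1 mod 509 = 488, hash=192+488 mod 509 = 171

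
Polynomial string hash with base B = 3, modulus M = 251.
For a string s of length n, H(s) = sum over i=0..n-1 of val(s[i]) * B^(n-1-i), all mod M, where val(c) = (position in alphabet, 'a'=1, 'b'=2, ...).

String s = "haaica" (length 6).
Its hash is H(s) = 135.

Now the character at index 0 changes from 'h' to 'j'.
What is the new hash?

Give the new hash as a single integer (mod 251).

Answer: 119

Derivation:
val('h') = 8, val('j') = 10
Position k = 0, exponent = n-1-k = 5
B^5 mod M = 3^5 mod 251 = 243
Delta = (10 - 8) * 243 mod 251 = 235
New hash = (135 + 235) mod 251 = 119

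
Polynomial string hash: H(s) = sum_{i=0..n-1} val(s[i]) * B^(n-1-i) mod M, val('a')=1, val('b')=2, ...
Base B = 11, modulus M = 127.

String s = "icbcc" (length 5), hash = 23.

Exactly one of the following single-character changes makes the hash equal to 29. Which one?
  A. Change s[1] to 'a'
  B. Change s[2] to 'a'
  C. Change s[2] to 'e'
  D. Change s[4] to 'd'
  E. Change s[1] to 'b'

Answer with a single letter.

Answer: B

Derivation:
Option A: s[1]='c'->'a', delta=(1-3)*11^3 mod 127 = 5, hash=23+5 mod 127 = 28
Option B: s[2]='b'->'a', delta=(1-2)*11^2 mod 127 = 6, hash=23+6 mod 127 = 29 <-- target
Option C: s[2]='b'->'e', delta=(5-2)*11^2 mod 127 = 109, hash=23+109 mod 127 = 5
Option D: s[4]='c'->'d', delta=(4-3)*11^0 mod 127 = 1, hash=23+1 mod 127 = 24
Option E: s[1]='c'->'b', delta=(2-3)*11^3 mod 127 = 66, hash=23+66 mod 127 = 89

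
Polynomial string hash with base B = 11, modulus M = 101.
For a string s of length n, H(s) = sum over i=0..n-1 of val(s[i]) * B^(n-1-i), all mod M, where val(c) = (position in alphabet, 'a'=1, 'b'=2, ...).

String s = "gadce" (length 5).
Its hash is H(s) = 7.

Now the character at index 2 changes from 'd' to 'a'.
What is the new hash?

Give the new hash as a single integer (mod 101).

Answer: 48

Derivation:
val('d') = 4, val('a') = 1
Position k = 2, exponent = n-1-k = 2
B^2 mod M = 11^2 mod 101 = 20
Delta = (1 - 4) * 20 mod 101 = 41
New hash = (7 + 41) mod 101 = 48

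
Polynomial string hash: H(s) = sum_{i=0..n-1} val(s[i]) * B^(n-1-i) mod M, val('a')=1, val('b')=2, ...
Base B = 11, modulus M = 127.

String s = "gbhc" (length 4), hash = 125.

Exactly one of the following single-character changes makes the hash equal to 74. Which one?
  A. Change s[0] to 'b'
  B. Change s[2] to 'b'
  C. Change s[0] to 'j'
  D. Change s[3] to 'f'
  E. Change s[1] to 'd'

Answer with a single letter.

Answer: A

Derivation:
Option A: s[0]='g'->'b', delta=(2-7)*11^3 mod 127 = 76, hash=125+76 mod 127 = 74 <-- target
Option B: s[2]='h'->'b', delta=(2-8)*11^1 mod 127 = 61, hash=125+61 mod 127 = 59
Option C: s[0]='g'->'j', delta=(10-7)*11^3 mod 127 = 56, hash=125+56 mod 127 = 54
Option D: s[3]='c'->'f', delta=(6-3)*11^0 mod 127 = 3, hash=125+3 mod 127 = 1
Option E: s[1]='b'->'d', delta=(4-2)*11^2 mod 127 = 115, hash=125+115 mod 127 = 113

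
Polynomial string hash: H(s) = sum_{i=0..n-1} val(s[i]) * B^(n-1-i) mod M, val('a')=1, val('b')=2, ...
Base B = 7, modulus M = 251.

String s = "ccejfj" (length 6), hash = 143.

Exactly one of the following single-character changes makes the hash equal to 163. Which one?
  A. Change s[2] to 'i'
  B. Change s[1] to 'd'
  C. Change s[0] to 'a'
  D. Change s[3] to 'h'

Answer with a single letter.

Option A: s[2]='e'->'i', delta=(9-5)*7^3 mod 251 = 117, hash=143+117 mod 251 = 9
Option B: s[1]='c'->'d', delta=(4-3)*7^4 mod 251 = 142, hash=143+142 mod 251 = 34
Option C: s[0]='c'->'a', delta=(1-3)*7^5 mod 251 = 20, hash=143+20 mod 251 = 163 <-- target
Option D: s[3]='j'->'h', delta=(8-10)*7^2 mod 251 = 153, hash=143+153 mod 251 = 45

Answer: C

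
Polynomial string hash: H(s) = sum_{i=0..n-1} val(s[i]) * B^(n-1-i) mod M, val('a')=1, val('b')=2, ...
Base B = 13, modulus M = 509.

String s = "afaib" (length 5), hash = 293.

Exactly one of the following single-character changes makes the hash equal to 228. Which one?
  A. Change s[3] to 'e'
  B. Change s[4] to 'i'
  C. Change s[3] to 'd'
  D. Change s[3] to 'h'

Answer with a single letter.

Option A: s[3]='i'->'e', delta=(5-9)*13^1 mod 509 = 457, hash=293+457 mod 509 = 241
Option B: s[4]='b'->'i', delta=(9-2)*13^0 mod 509 = 7, hash=293+7 mod 509 = 300
Option C: s[3]='i'->'d', delta=(4-9)*13^1 mod 509 = 444, hash=293+444 mod 509 = 228 <-- target
Option D: s[3]='i'->'h', delta=(8-9)*13^1 mod 509 = 496, hash=293+496 mod 509 = 280

Answer: C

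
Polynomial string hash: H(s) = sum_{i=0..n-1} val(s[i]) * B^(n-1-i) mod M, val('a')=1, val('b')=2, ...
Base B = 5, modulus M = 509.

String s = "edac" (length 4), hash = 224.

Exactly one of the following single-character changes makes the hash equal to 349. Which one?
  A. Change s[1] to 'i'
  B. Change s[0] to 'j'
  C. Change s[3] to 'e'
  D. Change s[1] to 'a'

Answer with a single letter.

Answer: A

Derivation:
Option A: s[1]='d'->'i', delta=(9-4)*5^2 mod 509 = 125, hash=224+125 mod 509 = 349 <-- target
Option B: s[0]='e'->'j', delta=(10-5)*5^3 mod 509 = 116, hash=224+116 mod 509 = 340
Option C: s[3]='c'->'e', delta=(5-3)*5^0 mod 509 = 2, hash=224+2 mod 509 = 226
Option D: s[1]='d'->'a', delta=(1-4)*5^2 mod 509 = 434, hash=224+434 mod 509 = 149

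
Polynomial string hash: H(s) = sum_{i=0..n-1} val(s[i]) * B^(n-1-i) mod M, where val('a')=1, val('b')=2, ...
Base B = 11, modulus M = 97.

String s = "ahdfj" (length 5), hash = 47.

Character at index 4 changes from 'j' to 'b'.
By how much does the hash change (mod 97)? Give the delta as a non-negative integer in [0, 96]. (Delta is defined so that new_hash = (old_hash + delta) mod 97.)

Delta formula: (val(new) - val(old)) * B^(n-1-k) mod M
  val('b') - val('j') = 2 - 10 = -8
  B^(n-1-k) = 11^0 mod 97 = 1
  Delta = -8 * 1 mod 97 = 89

Answer: 89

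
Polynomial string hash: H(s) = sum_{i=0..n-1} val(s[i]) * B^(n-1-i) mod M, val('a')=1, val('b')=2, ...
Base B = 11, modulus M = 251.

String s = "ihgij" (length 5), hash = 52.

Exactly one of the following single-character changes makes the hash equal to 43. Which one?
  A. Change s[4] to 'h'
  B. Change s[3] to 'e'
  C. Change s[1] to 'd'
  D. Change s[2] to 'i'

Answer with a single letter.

Option A: s[4]='j'->'h', delta=(8-10)*11^0 mod 251 = 249, hash=52+249 mod 251 = 50
Option B: s[3]='i'->'e', delta=(5-9)*11^1 mod 251 = 207, hash=52+207 mod 251 = 8
Option C: s[1]='h'->'d', delta=(4-8)*11^3 mod 251 = 198, hash=52+198 mod 251 = 250
Option D: s[2]='g'->'i', delta=(9-7)*11^2 mod 251 = 242, hash=52+242 mod 251 = 43 <-- target

Answer: D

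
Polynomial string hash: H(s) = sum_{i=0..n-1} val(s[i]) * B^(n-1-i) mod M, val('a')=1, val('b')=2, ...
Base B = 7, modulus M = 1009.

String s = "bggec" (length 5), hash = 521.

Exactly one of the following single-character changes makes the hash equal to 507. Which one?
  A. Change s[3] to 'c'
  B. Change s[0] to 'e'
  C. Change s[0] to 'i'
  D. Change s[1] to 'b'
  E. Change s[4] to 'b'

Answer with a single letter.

Answer: A

Derivation:
Option A: s[3]='e'->'c', delta=(3-5)*7^1 mod 1009 = 995, hash=521+995 mod 1009 = 507 <-- target
Option B: s[0]='b'->'e', delta=(5-2)*7^4 mod 1009 = 140, hash=521+140 mod 1009 = 661
Option C: s[0]='b'->'i', delta=(9-2)*7^4 mod 1009 = 663, hash=521+663 mod 1009 = 175
Option D: s[1]='g'->'b', delta=(2-7)*7^3 mod 1009 = 303, hash=521+303 mod 1009 = 824
Option E: s[4]='c'->'b', delta=(2-3)*7^0 mod 1009 = 1008, hash=521+1008 mod 1009 = 520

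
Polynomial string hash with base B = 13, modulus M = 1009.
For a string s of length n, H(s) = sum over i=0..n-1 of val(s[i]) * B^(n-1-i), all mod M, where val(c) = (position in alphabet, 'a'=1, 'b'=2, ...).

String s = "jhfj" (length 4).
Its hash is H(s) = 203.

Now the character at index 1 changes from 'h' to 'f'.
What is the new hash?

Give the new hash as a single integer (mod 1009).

Answer: 874

Derivation:
val('h') = 8, val('f') = 6
Position k = 1, exponent = n-1-k = 2
B^2 mod M = 13^2 mod 1009 = 169
Delta = (6 - 8) * 169 mod 1009 = 671
New hash = (203 + 671) mod 1009 = 874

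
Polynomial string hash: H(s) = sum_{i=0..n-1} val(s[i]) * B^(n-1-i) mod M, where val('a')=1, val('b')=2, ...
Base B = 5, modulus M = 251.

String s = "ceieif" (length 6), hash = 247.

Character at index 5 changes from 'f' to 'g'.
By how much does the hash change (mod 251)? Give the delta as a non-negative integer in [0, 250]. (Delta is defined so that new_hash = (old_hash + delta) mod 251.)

Delta formula: (val(new) - val(old)) * B^(n-1-k) mod M
  val('g') - val('f') = 7 - 6 = 1
  B^(n-1-k) = 5^0 mod 251 = 1
  Delta = 1 * 1 mod 251 = 1

Answer: 1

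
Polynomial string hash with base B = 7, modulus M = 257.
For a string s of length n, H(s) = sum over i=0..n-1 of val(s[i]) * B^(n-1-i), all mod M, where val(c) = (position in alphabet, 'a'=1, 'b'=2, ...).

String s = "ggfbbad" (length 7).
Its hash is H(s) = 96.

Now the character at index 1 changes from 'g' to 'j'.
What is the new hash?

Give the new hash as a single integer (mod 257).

Answer: 145

Derivation:
val('g') = 7, val('j') = 10
Position k = 1, exponent = n-1-k = 5
B^5 mod M = 7^5 mod 257 = 102
Delta = (10 - 7) * 102 mod 257 = 49
New hash = (96 + 49) mod 257 = 145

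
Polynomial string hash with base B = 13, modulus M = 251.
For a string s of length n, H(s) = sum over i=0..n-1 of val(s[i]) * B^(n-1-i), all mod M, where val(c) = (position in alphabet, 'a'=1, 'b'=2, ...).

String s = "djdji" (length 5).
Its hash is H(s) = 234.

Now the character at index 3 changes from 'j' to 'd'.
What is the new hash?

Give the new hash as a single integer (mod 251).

Answer: 156

Derivation:
val('j') = 10, val('d') = 4
Position k = 3, exponent = n-1-k = 1
B^1 mod M = 13^1 mod 251 = 13
Delta = (4 - 10) * 13 mod 251 = 173
New hash = (234 + 173) mod 251 = 156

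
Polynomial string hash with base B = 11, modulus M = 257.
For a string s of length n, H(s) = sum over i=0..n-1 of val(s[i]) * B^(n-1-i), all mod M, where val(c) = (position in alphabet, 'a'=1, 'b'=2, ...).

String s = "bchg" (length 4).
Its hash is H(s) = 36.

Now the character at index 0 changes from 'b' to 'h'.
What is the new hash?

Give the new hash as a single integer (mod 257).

val('b') = 2, val('h') = 8
Position k = 0, exponent = n-1-k = 3
B^3 mod M = 11^3 mod 257 = 46
Delta = (8 - 2) * 46 mod 257 = 19
New hash = (36 + 19) mod 257 = 55

Answer: 55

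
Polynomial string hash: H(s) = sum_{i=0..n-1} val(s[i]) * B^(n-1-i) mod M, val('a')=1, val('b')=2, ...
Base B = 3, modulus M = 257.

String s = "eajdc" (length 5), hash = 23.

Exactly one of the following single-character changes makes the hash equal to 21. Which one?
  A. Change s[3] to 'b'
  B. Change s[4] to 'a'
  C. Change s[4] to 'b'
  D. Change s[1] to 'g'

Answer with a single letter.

Option A: s[3]='d'->'b', delta=(2-4)*3^1 mod 257 = 251, hash=23+251 mod 257 = 17
Option B: s[4]='c'->'a', delta=(1-3)*3^0 mod 257 = 255, hash=23+255 mod 257 = 21 <-- target
Option C: s[4]='c'->'b', delta=(2-3)*3^0 mod 257 = 256, hash=23+256 mod 257 = 22
Option D: s[1]='a'->'g', delta=(7-1)*3^3 mod 257 = 162, hash=23+162 mod 257 = 185

Answer: B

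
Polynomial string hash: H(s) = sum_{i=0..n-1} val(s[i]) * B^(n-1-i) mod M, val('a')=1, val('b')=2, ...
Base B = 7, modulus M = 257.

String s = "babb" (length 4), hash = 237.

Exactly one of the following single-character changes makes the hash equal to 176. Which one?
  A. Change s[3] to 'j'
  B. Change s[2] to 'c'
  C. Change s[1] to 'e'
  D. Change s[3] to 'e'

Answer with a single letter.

Option A: s[3]='b'->'j', delta=(10-2)*7^0 mod 257 = 8, hash=237+8 mod 257 = 245
Option B: s[2]='b'->'c', delta=(3-2)*7^1 mod 257 = 7, hash=237+7 mod 257 = 244
Option C: s[1]='a'->'e', delta=(5-1)*7^2 mod 257 = 196, hash=237+196 mod 257 = 176 <-- target
Option D: s[3]='b'->'e', delta=(5-2)*7^0 mod 257 = 3, hash=237+3 mod 257 = 240

Answer: C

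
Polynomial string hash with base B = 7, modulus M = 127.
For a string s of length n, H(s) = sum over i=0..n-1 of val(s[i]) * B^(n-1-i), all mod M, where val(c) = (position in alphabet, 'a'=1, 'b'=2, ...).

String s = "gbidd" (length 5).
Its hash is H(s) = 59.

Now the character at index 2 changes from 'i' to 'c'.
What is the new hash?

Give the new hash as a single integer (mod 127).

val('i') = 9, val('c') = 3
Position k = 2, exponent = n-1-k = 2
B^2 mod M = 7^2 mod 127 = 49
Delta = (3 - 9) * 49 mod 127 = 87
New hash = (59 + 87) mod 127 = 19

Answer: 19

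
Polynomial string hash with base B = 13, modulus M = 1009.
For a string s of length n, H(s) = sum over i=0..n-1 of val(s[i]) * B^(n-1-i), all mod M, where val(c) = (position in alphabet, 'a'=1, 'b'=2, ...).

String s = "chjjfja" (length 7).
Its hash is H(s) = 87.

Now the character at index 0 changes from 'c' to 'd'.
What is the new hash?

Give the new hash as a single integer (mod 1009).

Answer: 849

Derivation:
val('c') = 3, val('d') = 4
Position k = 0, exponent = n-1-k = 6
B^6 mod M = 13^6 mod 1009 = 762
Delta = (4 - 3) * 762 mod 1009 = 762
New hash = (87 + 762) mod 1009 = 849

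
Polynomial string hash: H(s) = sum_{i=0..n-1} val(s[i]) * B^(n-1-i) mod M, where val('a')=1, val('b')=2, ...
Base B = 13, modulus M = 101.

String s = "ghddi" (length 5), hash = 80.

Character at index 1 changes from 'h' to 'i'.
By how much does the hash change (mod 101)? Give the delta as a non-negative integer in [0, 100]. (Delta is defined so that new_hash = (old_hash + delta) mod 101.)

Answer: 76

Derivation:
Delta formula: (val(new) - val(old)) * B^(n-1-k) mod M
  val('i') - val('h') = 9 - 8 = 1
  B^(n-1-k) = 13^3 mod 101 = 76
  Delta = 1 * 76 mod 101 = 76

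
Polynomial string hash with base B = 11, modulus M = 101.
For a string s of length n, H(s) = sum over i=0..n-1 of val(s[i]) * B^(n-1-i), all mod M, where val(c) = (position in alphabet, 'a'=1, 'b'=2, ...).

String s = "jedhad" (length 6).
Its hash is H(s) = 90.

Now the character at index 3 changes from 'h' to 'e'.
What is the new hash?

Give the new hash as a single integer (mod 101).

Answer: 30

Derivation:
val('h') = 8, val('e') = 5
Position k = 3, exponent = n-1-k = 2
B^2 mod M = 11^2 mod 101 = 20
Delta = (5 - 8) * 20 mod 101 = 41
New hash = (90 + 41) mod 101 = 30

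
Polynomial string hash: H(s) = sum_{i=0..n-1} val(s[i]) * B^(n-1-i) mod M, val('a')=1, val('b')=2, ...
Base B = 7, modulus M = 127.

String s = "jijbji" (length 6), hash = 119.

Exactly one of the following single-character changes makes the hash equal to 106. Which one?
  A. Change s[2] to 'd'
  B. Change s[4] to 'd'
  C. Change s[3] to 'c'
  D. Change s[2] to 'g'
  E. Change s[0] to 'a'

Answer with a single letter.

Option A: s[2]='j'->'d', delta=(4-10)*7^3 mod 127 = 101, hash=119+101 mod 127 = 93
Option B: s[4]='j'->'d', delta=(4-10)*7^1 mod 127 = 85, hash=119+85 mod 127 = 77
Option C: s[3]='b'->'c', delta=(3-2)*7^2 mod 127 = 49, hash=119+49 mod 127 = 41
Option D: s[2]='j'->'g', delta=(7-10)*7^3 mod 127 = 114, hash=119+114 mod 127 = 106 <-- target
Option E: s[0]='j'->'a', delta=(1-10)*7^5 mod 127 = 121, hash=119+121 mod 127 = 113

Answer: D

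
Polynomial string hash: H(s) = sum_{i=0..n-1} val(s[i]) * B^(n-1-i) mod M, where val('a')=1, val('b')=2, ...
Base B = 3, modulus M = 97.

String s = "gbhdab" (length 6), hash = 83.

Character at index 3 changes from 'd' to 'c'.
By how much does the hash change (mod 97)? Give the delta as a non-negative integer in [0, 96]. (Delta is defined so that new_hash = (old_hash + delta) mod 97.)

Answer: 88

Derivation:
Delta formula: (val(new) - val(old)) * B^(n-1-k) mod M
  val('c') - val('d') = 3 - 4 = -1
  B^(n-1-k) = 3^2 mod 97 = 9
  Delta = -1 * 9 mod 97 = 88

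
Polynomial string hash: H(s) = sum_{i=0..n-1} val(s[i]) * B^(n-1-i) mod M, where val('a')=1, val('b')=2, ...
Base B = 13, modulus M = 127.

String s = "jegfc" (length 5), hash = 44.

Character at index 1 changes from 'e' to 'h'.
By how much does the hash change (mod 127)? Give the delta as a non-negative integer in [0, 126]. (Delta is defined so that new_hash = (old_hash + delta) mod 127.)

Answer: 114

Derivation:
Delta formula: (val(new) - val(old)) * B^(n-1-k) mod M
  val('h') - val('e') = 8 - 5 = 3
  B^(n-1-k) = 13^3 mod 127 = 38
  Delta = 3 * 38 mod 127 = 114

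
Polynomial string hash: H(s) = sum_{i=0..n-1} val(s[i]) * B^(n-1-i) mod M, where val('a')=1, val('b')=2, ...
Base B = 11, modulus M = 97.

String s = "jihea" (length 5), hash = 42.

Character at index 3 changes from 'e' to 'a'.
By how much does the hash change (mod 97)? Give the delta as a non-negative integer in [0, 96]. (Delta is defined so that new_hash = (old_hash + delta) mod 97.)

Answer: 53

Derivation:
Delta formula: (val(new) - val(old)) * B^(n-1-k) mod M
  val('a') - val('e') = 1 - 5 = -4
  B^(n-1-k) = 11^1 mod 97 = 11
  Delta = -4 * 11 mod 97 = 53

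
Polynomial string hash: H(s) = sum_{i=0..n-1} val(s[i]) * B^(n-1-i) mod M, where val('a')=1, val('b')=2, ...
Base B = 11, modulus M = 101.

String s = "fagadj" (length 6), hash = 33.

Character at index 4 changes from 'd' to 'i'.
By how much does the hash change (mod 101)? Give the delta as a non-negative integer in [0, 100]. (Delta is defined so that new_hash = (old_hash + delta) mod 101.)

Answer: 55

Derivation:
Delta formula: (val(new) - val(old)) * B^(n-1-k) mod M
  val('i') - val('d') = 9 - 4 = 5
  B^(n-1-k) = 11^1 mod 101 = 11
  Delta = 5 * 11 mod 101 = 55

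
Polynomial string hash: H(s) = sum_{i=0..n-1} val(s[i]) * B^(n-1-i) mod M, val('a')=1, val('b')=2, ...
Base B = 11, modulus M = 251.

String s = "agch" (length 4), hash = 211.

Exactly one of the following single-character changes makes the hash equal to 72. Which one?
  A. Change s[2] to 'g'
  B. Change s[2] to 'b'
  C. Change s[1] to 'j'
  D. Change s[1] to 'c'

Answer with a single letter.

Answer: C

Derivation:
Option A: s[2]='c'->'g', delta=(7-3)*11^1 mod 251 = 44, hash=211+44 mod 251 = 4
Option B: s[2]='c'->'b', delta=(2-3)*11^1 mod 251 = 240, hash=211+240 mod 251 = 200
Option C: s[1]='g'->'j', delta=(10-7)*11^2 mod 251 = 112, hash=211+112 mod 251 = 72 <-- target
Option D: s[1]='g'->'c', delta=(3-7)*11^2 mod 251 = 18, hash=211+18 mod 251 = 229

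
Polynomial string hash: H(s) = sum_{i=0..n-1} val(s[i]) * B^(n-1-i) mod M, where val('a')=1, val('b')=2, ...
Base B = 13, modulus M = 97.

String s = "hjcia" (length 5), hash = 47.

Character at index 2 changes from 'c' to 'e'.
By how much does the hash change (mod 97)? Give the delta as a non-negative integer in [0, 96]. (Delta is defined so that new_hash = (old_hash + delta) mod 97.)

Answer: 47

Derivation:
Delta formula: (val(new) - val(old)) * B^(n-1-k) mod M
  val('e') - val('c') = 5 - 3 = 2
  B^(n-1-k) = 13^2 mod 97 = 72
  Delta = 2 * 72 mod 97 = 47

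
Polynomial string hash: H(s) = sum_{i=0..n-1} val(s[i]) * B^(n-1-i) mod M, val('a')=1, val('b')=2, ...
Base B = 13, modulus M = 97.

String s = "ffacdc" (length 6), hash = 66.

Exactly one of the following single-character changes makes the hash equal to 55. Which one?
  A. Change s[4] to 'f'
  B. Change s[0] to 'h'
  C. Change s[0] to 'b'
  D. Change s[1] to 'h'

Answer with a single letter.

Option A: s[4]='d'->'f', delta=(6-4)*13^1 mod 97 = 26, hash=66+26 mod 97 = 92
Option B: s[0]='f'->'h', delta=(8-6)*13^5 mod 97 = 51, hash=66+51 mod 97 = 20
Option C: s[0]='f'->'b', delta=(2-6)*13^5 mod 97 = 92, hash=66+92 mod 97 = 61
Option D: s[1]='f'->'h', delta=(8-6)*13^4 mod 97 = 86, hash=66+86 mod 97 = 55 <-- target

Answer: D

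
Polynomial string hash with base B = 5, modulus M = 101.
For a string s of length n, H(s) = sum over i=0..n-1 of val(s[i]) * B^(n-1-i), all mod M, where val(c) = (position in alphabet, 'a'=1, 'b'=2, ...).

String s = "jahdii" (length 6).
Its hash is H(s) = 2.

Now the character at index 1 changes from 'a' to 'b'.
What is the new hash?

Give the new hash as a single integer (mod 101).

val('a') = 1, val('b') = 2
Position k = 1, exponent = n-1-k = 4
B^4 mod M = 5^4 mod 101 = 19
Delta = (2 - 1) * 19 mod 101 = 19
New hash = (2 + 19) mod 101 = 21

Answer: 21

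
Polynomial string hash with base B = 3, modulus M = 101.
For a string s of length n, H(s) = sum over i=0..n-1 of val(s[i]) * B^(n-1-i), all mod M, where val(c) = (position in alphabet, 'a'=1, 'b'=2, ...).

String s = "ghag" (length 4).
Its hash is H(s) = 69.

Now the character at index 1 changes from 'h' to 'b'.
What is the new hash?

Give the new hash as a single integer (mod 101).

val('h') = 8, val('b') = 2
Position k = 1, exponent = n-1-k = 2
B^2 mod M = 3^2 mod 101 = 9
Delta = (2 - 8) * 9 mod 101 = 47
New hash = (69 + 47) mod 101 = 15

Answer: 15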